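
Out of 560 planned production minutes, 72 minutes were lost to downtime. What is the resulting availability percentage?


Formula: Availability = (Planned Time - Downtime) / Planned Time * 100
Uptime = 560 - 72 = 488 min
Availability = 488 / 560 * 100 = 87.1%

87.1%


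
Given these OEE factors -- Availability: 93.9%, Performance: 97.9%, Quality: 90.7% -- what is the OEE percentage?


Formula: OEE = Availability * Performance * Quality / 10000
A * P = 93.9% * 97.9% / 100 = 91.93%
OEE = 91.93% * 90.7% / 100 = 83.4%

83.4%


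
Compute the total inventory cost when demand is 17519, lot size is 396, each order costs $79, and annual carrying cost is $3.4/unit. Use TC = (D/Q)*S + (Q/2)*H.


TC = 17519/396 * 79 + 396/2 * 3.4

$4168.15


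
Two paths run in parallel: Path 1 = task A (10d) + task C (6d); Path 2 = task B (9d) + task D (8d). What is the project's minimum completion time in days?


Path 1 = 10 + 6 = 16 days
Path 2 = 9 + 8 = 17 days
Duration = max(16, 17) = 17 days

17 days


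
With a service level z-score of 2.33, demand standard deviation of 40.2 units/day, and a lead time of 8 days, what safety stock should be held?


Formula: SS = z * sigma_d * sqrt(LT)
sqrt(LT) = sqrt(8) = 2.8284
SS = 2.33 * 40.2 * 2.8284
SS = 264.9 units

264.9 units


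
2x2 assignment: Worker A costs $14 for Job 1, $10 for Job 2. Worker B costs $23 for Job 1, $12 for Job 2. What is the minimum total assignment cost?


Option 1: A->1 + B->2 = $14 + $12 = $26
Option 2: A->2 + B->1 = $10 + $23 = $33
Min cost = min($26, $33) = $26

$26


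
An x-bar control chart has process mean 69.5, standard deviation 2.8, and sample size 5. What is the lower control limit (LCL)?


LCL = 69.5 - 3 * 2.8 / sqrt(5)

65.74


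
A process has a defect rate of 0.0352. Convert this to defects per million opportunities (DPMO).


DPMO = defect_rate * 1000000 = 0.0352 * 1000000

35200


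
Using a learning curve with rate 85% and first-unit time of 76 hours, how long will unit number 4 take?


Formula: T_n = T_1 * (learning_rate)^(log2(n)) where learning_rate = rate/100
Doublings = log2(4) = 2
T_n = 76 * 0.85^2
T_n = 76 * 0.7225 = 54.9 hours

54.9 hours


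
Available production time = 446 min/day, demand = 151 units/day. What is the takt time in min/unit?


Formula: Takt Time = Available Production Time / Customer Demand
Takt = 446 min/day / 151 units/day
Takt = 2.95 min/unit

2.95 min/unit


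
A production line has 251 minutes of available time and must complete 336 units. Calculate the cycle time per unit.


Formula: CT = Available Time / Number of Units
CT = 251 min / 336 units
CT = 0.75 min/unit

0.75 min/unit


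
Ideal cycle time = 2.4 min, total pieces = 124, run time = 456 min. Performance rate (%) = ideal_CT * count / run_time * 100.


Formula: Performance = (Ideal CT * Total Count) / Run Time * 100
Ideal output time = 2.4 * 124 = 297.6 min
Performance = 297.6 / 456 * 100 = 65.3%

65.3%


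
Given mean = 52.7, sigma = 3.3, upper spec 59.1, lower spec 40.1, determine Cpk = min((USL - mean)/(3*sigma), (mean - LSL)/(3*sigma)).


Cpu = (59.1 - 52.7) / (3 * 3.3) = 0.65
Cpl = (52.7 - 40.1) / (3 * 3.3) = 1.27
Cpk = min(0.65, 1.27) = 0.65

0.65


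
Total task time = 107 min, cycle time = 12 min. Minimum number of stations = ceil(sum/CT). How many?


Formula: N_min = ceil(Sum of Task Times / Cycle Time)
N_min = ceil(107 min / 12 min) = ceil(8.9167)
N_min = 9 stations

9


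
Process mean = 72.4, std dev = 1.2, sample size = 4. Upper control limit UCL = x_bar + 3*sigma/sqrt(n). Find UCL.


UCL = 72.4 + 3 * 1.2 / sqrt(4)

74.2


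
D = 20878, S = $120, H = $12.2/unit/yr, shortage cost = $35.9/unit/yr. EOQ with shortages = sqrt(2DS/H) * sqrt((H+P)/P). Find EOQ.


Formula: EOQ* = sqrt(2DS/H) * sqrt((H+P)/P)
Base EOQ = sqrt(2*20878*120/12.2) = 640.87 units
Correction = sqrt((12.2+35.9)/35.9) = 1.15751
EOQ* = 640.87 * 1.15751 = 741.8 units

741.8 units


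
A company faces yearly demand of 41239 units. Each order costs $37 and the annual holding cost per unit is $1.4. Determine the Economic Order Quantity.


Formula: EOQ = sqrt(2 * D * S / H)
Numerator: 2 * 41239 * 37 = 3051686
2DS/H = 3051686 / 1.4 = 2179775.7
EOQ = sqrt(2179775.7) = 1476.4 units

1476.4 units


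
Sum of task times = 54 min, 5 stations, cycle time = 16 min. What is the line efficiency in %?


Formula: Efficiency = Sum of Task Times / (N_stations * CT) * 100
Total station capacity = 5 stations * 16 min = 80 min
Efficiency = 54 / 80 * 100 = 67.5%

67.5%


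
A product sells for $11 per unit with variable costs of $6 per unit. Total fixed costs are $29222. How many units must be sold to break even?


Formula: BEQ = Fixed Costs / (Price - Variable Cost)
Contribution margin = $11 - $6 = $5/unit
BEQ = ceil($29222 / $5/unit) = ceil(5844.4) = 5845 units

5845 units


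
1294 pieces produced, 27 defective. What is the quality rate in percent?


Formula: Quality Rate = Good Pieces / Total Pieces * 100
Good pieces = 1294 - 27 = 1267
QR = 1267 / 1294 * 100 = 97.9%

97.9%


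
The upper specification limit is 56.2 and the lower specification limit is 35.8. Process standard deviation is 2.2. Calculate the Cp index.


Cp = (56.2 - 35.8) / (6 * 2.2)

1.55


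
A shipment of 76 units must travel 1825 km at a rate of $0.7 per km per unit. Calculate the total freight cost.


TC = dist * cost * units = 1825 * 0.7 * 76 = $97090.00

$97090.00


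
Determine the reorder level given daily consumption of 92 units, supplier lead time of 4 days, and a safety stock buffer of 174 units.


Formula: ROP = (Daily Demand * Lead Time) + Safety Stock
Demand during lead time = 92 * 4 = 368 units
ROP = 368 + 174 = 542 units

542 units


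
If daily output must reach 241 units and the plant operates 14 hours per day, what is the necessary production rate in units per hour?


Formula: Production Rate = Daily Demand / Available Hours
Rate = 241 units/day / 14 hours/day
Rate = 17.2 units/hour

17.2 units/hour


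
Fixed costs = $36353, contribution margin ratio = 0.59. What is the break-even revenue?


Formula: BER = Fixed Costs / Contribution Margin Ratio
BER = $36353 / 0.59
BER = $61615.25 (to the nearest cent)

$61615.25


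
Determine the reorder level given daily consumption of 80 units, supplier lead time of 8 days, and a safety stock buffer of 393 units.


Formula: ROP = (Daily Demand * Lead Time) + Safety Stock
Demand during lead time = 80 * 8 = 640 units
ROP = 640 + 393 = 1033 units

1033 units


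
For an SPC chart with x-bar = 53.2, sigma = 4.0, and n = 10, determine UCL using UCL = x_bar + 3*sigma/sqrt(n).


UCL = 53.2 + 3 * 4.0 / sqrt(10)

56.99


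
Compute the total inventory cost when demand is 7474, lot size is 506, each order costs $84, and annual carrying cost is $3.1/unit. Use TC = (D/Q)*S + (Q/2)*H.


TC = 7474/506 * 84 + 506/2 * 3.1

$2025.04


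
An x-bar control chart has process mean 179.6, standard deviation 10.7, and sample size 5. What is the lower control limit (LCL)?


LCL = 179.6 - 3 * 10.7 / sqrt(5)

165.24


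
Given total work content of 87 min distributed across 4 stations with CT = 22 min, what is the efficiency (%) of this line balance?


Formula: Efficiency = Sum of Task Times / (N_stations * CT) * 100
Total station capacity = 4 stations * 22 min = 88 min
Efficiency = 87 / 88 * 100 = 98.9%

98.9%


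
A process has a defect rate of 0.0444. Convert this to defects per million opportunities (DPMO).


DPMO = defect_rate * 1000000 = 0.0444 * 1000000

44400


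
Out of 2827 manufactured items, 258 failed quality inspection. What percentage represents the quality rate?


Formula: Quality Rate = Good Pieces / Total Pieces * 100
Good pieces = 2827 - 258 = 2569
QR = 2569 / 2827 * 100 = 90.9%

90.9%


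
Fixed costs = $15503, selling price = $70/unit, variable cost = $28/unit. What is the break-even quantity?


Formula: BEQ = Fixed Costs / (Price - Variable Cost)
Contribution margin = $70 - $28 = $42/unit
BEQ = ceil($15503 / $42/unit) = ceil(369.12) = 370 units

370 units


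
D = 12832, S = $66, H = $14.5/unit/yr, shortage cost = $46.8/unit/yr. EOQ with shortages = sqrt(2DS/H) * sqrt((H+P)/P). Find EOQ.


Formula: EOQ* = sqrt(2DS/H) * sqrt((H+P)/P)
Base EOQ = sqrt(2*12832*66/14.5) = 341.78 units
Correction = sqrt((14.5+46.8)/46.8) = 1.14448
EOQ* = 341.78 * 1.14448 = 391.2 units

391.2 units


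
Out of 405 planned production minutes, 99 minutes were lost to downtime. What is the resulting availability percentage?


Formula: Availability = (Planned Time - Downtime) / Planned Time * 100
Uptime = 405 - 99 = 306 min
Availability = 306 / 405 * 100 = 75.6%

75.6%


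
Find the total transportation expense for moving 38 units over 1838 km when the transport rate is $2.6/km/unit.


TC = dist * cost * units = 1838 * 2.6 * 38 = $181594.40

$181594.40


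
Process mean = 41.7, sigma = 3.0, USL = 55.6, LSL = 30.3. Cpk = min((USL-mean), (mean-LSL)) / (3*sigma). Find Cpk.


Cpu = (55.6 - 41.7) / (3 * 3.0) = 1.54
Cpl = (41.7 - 30.3) / (3 * 3.0) = 1.27
Cpk = min(1.54, 1.27) = 1.27

1.27


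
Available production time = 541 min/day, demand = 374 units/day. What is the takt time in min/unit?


Formula: Takt Time = Available Production Time / Customer Demand
Takt = 541 min/day / 374 units/day
Takt = 1.45 min/unit

1.45 min/unit


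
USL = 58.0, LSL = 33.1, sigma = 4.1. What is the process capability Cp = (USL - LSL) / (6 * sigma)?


Cp = (58.0 - 33.1) / (6 * 4.1)

1.01


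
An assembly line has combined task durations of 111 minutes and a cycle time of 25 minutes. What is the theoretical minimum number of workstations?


Formula: N_min = ceil(Sum of Task Times / Cycle Time)
N_min = ceil(111 min / 25 min) = ceil(4.44)
N_min = 5 stations

5


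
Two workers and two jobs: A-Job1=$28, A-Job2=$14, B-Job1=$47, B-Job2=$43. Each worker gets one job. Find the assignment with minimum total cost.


Option 1: A->1 + B->2 = $28 + $43 = $71
Option 2: A->2 + B->1 = $14 + $47 = $61
Min cost = min($71, $61) = $61

$61


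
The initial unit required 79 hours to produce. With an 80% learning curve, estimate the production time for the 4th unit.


Formula: T_n = T_1 * (learning_rate)^(log2(n)) where learning_rate = rate/100
Doublings = log2(4) = 2
T_n = 79 * 0.8^2
T_n = 79 * 0.64 = 50.6 hours

50.6 hours


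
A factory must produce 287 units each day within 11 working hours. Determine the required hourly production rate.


Formula: Production Rate = Daily Demand / Available Hours
Rate = 287 units/day / 11 hours/day
Rate = 26.1 units/hour

26.1 units/hour


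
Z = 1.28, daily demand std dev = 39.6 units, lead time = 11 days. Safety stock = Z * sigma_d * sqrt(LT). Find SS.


Formula: SS = z * sigma_d * sqrt(LT)
sqrt(LT) = sqrt(11) = 3.3166
SS = 1.28 * 39.6 * 3.3166
SS = 168.1 units

168.1 units


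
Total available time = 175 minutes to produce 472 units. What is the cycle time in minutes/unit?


Formula: CT = Available Time / Number of Units
CT = 175 min / 472 units
CT = 0.37 min/unit

0.37 min/unit


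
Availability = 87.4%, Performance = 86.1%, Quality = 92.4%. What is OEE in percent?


Formula: OEE = Availability * Performance * Quality / 10000
A * P = 87.4% * 86.1% / 100 = 75.25%
OEE = 75.25% * 92.4% / 100 = 69.5%

69.5%


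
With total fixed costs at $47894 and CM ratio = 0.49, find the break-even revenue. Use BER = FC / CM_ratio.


Formula: BER = Fixed Costs / Contribution Margin Ratio
BER = $47894 / 0.49
BER = $97742.86 (to the nearest cent)

$97742.86


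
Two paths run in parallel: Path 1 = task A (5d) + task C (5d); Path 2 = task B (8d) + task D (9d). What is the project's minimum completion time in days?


Path 1 = 5 + 5 = 10 days
Path 2 = 8 + 9 = 17 days
Duration = max(10, 17) = 17 days

17 days


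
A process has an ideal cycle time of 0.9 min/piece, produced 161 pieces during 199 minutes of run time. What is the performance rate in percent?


Formula: Performance = (Ideal CT * Total Count) / Run Time * 100
Ideal output time = 0.9 * 161 = 144.9 min
Performance = 144.9 / 199 * 100 = 72.8%

72.8%


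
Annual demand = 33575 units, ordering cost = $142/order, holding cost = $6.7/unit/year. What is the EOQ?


Formula: EOQ = sqrt(2 * D * S / H)
Numerator: 2 * 33575 * 142 = 9535300
2DS/H = 9535300 / 6.7 = 1423179.1
EOQ = sqrt(1423179.1) = 1193.0 units

1193.0 units


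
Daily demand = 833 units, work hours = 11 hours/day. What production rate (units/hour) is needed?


Formula: Production Rate = Daily Demand / Available Hours
Rate = 833 units/day / 11 hours/day
Rate = 75.7 units/hour

75.7 units/hour


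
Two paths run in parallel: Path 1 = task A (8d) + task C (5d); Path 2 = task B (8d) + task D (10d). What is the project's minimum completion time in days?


Path 1 = 8 + 5 = 13 days
Path 2 = 8 + 10 = 18 days
Duration = max(13, 18) = 18 days

18 days


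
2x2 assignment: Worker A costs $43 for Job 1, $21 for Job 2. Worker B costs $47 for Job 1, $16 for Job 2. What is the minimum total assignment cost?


Option 1: A->1 + B->2 = $43 + $16 = $59
Option 2: A->2 + B->1 = $21 + $47 = $68
Min cost = min($59, $68) = $59

$59


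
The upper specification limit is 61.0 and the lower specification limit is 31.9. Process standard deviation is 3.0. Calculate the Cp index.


Cp = (61.0 - 31.9) / (6 * 3.0)

1.62


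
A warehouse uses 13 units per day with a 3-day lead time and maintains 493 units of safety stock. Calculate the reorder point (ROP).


Formula: ROP = (Daily Demand * Lead Time) + Safety Stock
Demand during lead time = 13 * 3 = 39 units
ROP = 39 + 493 = 532 units

532 units


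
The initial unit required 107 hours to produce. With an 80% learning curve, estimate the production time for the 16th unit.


Formula: T_n = T_1 * (learning_rate)^(log2(n)) where learning_rate = rate/100
Doublings = log2(16) = 4
T_n = 107 * 0.8^4
T_n = 107 * 0.4096 = 43.8 hours

43.8 hours


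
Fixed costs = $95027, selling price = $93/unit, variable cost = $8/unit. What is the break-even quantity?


Formula: BEQ = Fixed Costs / (Price - Variable Cost)
Contribution margin = $93 - $8 = $85/unit
BEQ = ceil($95027 / $85/unit) = ceil(1117.96) = 1118 units

1118 units


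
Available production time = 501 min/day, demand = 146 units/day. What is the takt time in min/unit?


Formula: Takt Time = Available Production Time / Customer Demand
Takt = 501 min/day / 146 units/day
Takt = 3.43 min/unit

3.43 min/unit


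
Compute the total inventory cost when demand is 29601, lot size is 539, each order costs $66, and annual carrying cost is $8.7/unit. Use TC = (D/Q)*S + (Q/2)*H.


TC = 29601/539 * 66 + 539/2 * 8.7

$5969.26


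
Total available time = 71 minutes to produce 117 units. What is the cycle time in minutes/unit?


Formula: CT = Available Time / Number of Units
CT = 71 min / 117 units
CT = 0.61 min/unit

0.61 min/unit


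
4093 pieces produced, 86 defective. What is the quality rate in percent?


Formula: Quality Rate = Good Pieces / Total Pieces * 100
Good pieces = 4093 - 86 = 4007
QR = 4007 / 4093 * 100 = 97.9%

97.9%


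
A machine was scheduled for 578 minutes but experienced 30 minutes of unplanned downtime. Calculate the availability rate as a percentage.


Formula: Availability = (Planned Time - Downtime) / Planned Time * 100
Uptime = 578 - 30 = 548 min
Availability = 548 / 578 * 100 = 94.8%

94.8%


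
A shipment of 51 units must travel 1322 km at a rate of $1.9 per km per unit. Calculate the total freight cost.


TC = dist * cost * units = 1322 * 1.9 * 51 = $128101.80

$128101.80


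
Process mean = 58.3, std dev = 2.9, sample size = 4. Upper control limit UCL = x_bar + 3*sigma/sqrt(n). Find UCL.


UCL = 58.3 + 3 * 2.9 / sqrt(4)

62.65


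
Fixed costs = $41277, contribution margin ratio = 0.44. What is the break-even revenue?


Formula: BER = Fixed Costs / Contribution Margin Ratio
BER = $41277 / 0.44
BER = $93811.36 (to the nearest cent)

$93811.36


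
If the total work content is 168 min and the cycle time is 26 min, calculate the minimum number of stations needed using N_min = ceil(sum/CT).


Formula: N_min = ceil(Sum of Task Times / Cycle Time)
N_min = ceil(168 min / 26 min) = ceil(6.4615)
N_min = 7 stations

7


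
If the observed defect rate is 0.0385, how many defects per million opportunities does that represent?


DPMO = defect_rate * 1000000 = 0.0385 * 1000000

38500


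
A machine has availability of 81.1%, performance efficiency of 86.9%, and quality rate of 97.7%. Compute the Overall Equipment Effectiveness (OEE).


Formula: OEE = Availability * Performance * Quality / 10000
A * P = 81.1% * 86.9% / 100 = 70.48%
OEE = 70.48% * 97.7% / 100 = 68.9%

68.9%


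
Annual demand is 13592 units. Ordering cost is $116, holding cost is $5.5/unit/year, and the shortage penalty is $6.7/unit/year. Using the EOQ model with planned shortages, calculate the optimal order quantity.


Formula: EOQ* = sqrt(2DS/H) * sqrt((H+P)/P)
Base EOQ = sqrt(2*13592*116/5.5) = 757.19 units
Correction = sqrt((5.5+6.7)/6.7) = 1.34941
EOQ* = 757.19 * 1.34941 = 1021.8 units

1021.8 units


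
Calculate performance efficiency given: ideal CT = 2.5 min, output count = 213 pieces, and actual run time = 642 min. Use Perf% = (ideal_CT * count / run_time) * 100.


Formula: Performance = (Ideal CT * Total Count) / Run Time * 100
Ideal output time = 2.5 * 213 = 532.5 min
Performance = 532.5 / 642 * 100 = 82.9%

82.9%


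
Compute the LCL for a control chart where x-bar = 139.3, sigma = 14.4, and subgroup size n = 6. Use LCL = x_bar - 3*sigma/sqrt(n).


LCL = 139.3 - 3 * 14.4 / sqrt(6)

121.66


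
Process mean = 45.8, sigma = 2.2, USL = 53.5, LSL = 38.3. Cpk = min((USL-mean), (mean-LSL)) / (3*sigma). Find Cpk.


Cpu = (53.5 - 45.8) / (3 * 2.2) = 1.17
Cpl = (45.8 - 38.3) / (3 * 2.2) = 1.14
Cpk = min(1.17, 1.14) = 1.14

1.14


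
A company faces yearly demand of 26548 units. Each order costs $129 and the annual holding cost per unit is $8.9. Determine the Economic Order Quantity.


Formula: EOQ = sqrt(2 * D * S / H)
Numerator: 2 * 26548 * 129 = 6849384
2DS/H = 6849384 / 8.9 = 769593.7
EOQ = sqrt(769593.7) = 877.3 units

877.3 units


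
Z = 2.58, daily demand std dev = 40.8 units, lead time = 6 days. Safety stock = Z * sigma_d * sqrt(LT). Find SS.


Formula: SS = z * sigma_d * sqrt(LT)
sqrt(LT) = sqrt(6) = 2.4495
SS = 2.58 * 40.8 * 2.4495
SS = 257.8 units

257.8 units


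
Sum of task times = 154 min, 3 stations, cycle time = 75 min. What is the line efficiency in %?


Formula: Efficiency = Sum of Task Times / (N_stations * CT) * 100
Total station capacity = 3 stations * 75 min = 225 min
Efficiency = 154 / 225 * 100 = 68.4%

68.4%


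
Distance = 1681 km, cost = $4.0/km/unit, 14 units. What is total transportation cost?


TC = dist * cost * units = 1681 * 4.0 * 14 = $94136.00

$94136.00


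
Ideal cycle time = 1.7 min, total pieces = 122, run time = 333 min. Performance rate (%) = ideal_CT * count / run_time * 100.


Formula: Performance = (Ideal CT * Total Count) / Run Time * 100
Ideal output time = 1.7 * 122 = 207.4 min
Performance = 207.4 / 333 * 100 = 62.3%

62.3%


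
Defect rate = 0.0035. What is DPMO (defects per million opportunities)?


DPMO = defect_rate * 1000000 = 0.0035 * 1000000

3500


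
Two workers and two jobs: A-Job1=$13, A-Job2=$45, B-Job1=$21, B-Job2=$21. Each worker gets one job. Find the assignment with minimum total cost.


Option 1: A->1 + B->2 = $13 + $21 = $34
Option 2: A->2 + B->1 = $45 + $21 = $66
Min cost = min($34, $66) = $34

$34


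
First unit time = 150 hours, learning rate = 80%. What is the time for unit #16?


Formula: T_n = T_1 * (learning_rate)^(log2(n)) where learning_rate = rate/100
Doublings = log2(16) = 4
T_n = 150 * 0.8^4
T_n = 150 * 0.4096 = 61.4 hours

61.4 hours


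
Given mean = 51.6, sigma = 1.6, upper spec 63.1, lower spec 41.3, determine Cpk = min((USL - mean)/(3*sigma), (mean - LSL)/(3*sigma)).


Cpu = (63.1 - 51.6) / (3 * 1.6) = 2.4
Cpl = (51.6 - 41.3) / (3 * 1.6) = 2.15
Cpk = min(2.4, 2.15) = 2.15

2.15


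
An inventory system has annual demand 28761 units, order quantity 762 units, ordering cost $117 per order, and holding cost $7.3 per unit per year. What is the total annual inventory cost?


TC = 28761/762 * 117 + 762/2 * 7.3

$7197.36


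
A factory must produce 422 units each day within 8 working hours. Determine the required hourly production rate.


Formula: Production Rate = Daily Demand / Available Hours
Rate = 422 units/day / 8 hours/day
Rate = 52.8 units/hour

52.8 units/hour


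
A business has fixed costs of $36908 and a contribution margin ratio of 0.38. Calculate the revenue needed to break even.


Formula: BER = Fixed Costs / Contribution Margin Ratio
BER = $36908 / 0.38
BER = $97126.32 (to the nearest cent)

$97126.32


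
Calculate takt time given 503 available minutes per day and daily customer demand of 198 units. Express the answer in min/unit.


Formula: Takt Time = Available Production Time / Customer Demand
Takt = 503 min/day / 198 units/day
Takt = 2.54 min/unit

2.54 min/unit


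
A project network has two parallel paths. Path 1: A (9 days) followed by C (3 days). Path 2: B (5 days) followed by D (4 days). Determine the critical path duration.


Path 1 = 9 + 3 = 12 days
Path 2 = 5 + 4 = 9 days
Duration = max(12, 9) = 12 days

12 days


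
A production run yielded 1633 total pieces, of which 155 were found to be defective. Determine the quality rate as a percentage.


Formula: Quality Rate = Good Pieces / Total Pieces * 100
Good pieces = 1633 - 155 = 1478
QR = 1478 / 1633 * 100 = 90.5%

90.5%


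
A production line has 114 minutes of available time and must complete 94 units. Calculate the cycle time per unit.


Formula: CT = Available Time / Number of Units
CT = 114 min / 94 units
CT = 1.21 min/unit

1.21 min/unit


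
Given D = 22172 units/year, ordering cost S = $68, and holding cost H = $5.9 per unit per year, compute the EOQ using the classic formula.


Formula: EOQ = sqrt(2 * D * S / H)
Numerator: 2 * 22172 * 68 = 3015392
2DS/H = 3015392 / 5.9 = 511083.4
EOQ = sqrt(511083.4) = 714.9 units

714.9 units


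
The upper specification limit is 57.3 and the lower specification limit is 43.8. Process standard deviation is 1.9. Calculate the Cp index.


Cp = (57.3 - 43.8) / (6 * 1.9)

1.18


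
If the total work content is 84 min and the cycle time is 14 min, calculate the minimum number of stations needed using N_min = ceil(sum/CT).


Formula: N_min = ceil(Sum of Task Times / Cycle Time)
N_min = ceil(84 min / 14 min) = ceil(6.0)
N_min = 6 stations

6


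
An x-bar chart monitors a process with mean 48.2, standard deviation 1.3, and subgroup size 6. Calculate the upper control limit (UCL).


UCL = 48.2 + 3 * 1.3 / sqrt(6)

49.79


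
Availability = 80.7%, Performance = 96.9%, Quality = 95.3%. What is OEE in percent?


Formula: OEE = Availability * Performance * Quality / 10000
A * P = 80.7% * 96.9% / 100 = 78.2%
OEE = 78.2% * 95.3% / 100 = 74.5%

74.5%


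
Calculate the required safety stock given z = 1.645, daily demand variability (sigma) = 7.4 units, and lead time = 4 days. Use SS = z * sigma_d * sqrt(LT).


Formula: SS = z * sigma_d * sqrt(LT)
sqrt(LT) = sqrt(4) = 2.0
SS = 1.645 * 7.4 * 2.0
SS = 24.3 units

24.3 units


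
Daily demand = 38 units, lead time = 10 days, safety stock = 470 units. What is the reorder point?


Formula: ROP = (Daily Demand * Lead Time) + Safety Stock
Demand during lead time = 38 * 10 = 380 units
ROP = 380 + 470 = 850 units

850 units


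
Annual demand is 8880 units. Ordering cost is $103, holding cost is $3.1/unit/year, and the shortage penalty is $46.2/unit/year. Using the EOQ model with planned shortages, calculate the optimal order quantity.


Formula: EOQ* = sqrt(2DS/H) * sqrt((H+P)/P)
Base EOQ = sqrt(2*8880*103/3.1) = 768.17 units
Correction = sqrt((3.1+46.2)/46.2) = 1.03301
EOQ* = 768.17 * 1.03301 = 793.5 units

793.5 units


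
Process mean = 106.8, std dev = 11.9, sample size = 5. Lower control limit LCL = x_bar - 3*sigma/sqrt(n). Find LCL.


LCL = 106.8 - 3 * 11.9 / sqrt(5)

90.83


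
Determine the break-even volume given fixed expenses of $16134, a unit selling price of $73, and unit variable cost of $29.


Formula: BEQ = Fixed Costs / (Price - Variable Cost)
Contribution margin = $73 - $29 = $44/unit
BEQ = ceil($16134 / $44/unit) = ceil(366.68) = 367 units

367 units


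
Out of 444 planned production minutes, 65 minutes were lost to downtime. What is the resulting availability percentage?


Formula: Availability = (Planned Time - Downtime) / Planned Time * 100
Uptime = 444 - 65 = 379 min
Availability = 379 / 444 * 100 = 85.4%

85.4%


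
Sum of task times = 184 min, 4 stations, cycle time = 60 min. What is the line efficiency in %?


Formula: Efficiency = Sum of Task Times / (N_stations * CT) * 100
Total station capacity = 4 stations * 60 min = 240 min
Efficiency = 184 / 240 * 100 = 76.7%

76.7%


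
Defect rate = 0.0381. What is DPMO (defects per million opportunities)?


DPMO = defect_rate * 1000000 = 0.0381 * 1000000

38100


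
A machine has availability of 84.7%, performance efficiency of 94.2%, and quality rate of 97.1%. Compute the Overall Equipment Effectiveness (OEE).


Formula: OEE = Availability * Performance * Quality / 10000
A * P = 84.7% * 94.2% / 100 = 79.79%
OEE = 79.79% * 97.1% / 100 = 77.5%

77.5%


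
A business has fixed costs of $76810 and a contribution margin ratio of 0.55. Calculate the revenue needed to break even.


Formula: BER = Fixed Costs / Contribution Margin Ratio
BER = $76810 / 0.55
BER = $139654.55 (to the nearest cent)

$139654.55


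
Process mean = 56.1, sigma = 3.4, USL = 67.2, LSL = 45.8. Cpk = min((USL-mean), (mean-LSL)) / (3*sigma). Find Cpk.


Cpu = (67.2 - 56.1) / (3 * 3.4) = 1.09
Cpl = (56.1 - 45.8) / (3 * 3.4) = 1.01
Cpk = min(1.09, 1.01) = 1.01

1.01


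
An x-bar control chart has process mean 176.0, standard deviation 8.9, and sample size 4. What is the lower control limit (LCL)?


LCL = 176.0 - 3 * 8.9 / sqrt(4)

162.65


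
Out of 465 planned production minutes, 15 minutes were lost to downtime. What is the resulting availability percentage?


Formula: Availability = (Planned Time - Downtime) / Planned Time * 100
Uptime = 465 - 15 = 450 min
Availability = 450 / 465 * 100 = 96.8%

96.8%


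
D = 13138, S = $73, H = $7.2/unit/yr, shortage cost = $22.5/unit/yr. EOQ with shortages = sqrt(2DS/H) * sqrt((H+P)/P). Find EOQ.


Formula: EOQ* = sqrt(2DS/H) * sqrt((H+P)/P)
Base EOQ = sqrt(2*13138*73/7.2) = 516.15 units
Correction = sqrt((7.2+22.5)/22.5) = 1.14891
EOQ* = 516.15 * 1.14891 = 593.0 units

593.0 units


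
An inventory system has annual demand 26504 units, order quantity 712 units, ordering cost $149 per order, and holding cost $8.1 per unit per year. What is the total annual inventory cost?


TC = 26504/712 * 149 + 712/2 * 8.1

$8430.08


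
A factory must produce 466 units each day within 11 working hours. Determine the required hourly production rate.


Formula: Production Rate = Daily Demand / Available Hours
Rate = 466 units/day / 11 hours/day
Rate = 42.4 units/hour

42.4 units/hour


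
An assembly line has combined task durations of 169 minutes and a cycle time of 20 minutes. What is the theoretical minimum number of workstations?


Formula: N_min = ceil(Sum of Task Times / Cycle Time)
N_min = ceil(169 min / 20 min) = ceil(8.45)
N_min = 9 stations

9


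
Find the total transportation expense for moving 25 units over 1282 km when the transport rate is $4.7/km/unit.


TC = dist * cost * units = 1282 * 4.7 * 25 = $150635.00

$150635.00


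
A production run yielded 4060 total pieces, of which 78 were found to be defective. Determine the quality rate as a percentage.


Formula: Quality Rate = Good Pieces / Total Pieces * 100
Good pieces = 4060 - 78 = 3982
QR = 3982 / 4060 * 100 = 98.1%

98.1%


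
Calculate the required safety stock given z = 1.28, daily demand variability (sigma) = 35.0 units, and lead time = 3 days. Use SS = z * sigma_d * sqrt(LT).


Formula: SS = z * sigma_d * sqrt(LT)
sqrt(LT) = sqrt(3) = 1.7321
SS = 1.28 * 35.0 * 1.7321
SS = 77.6 units

77.6 units


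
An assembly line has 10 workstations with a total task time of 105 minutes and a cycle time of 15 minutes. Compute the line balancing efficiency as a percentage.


Formula: Efficiency = Sum of Task Times / (N_stations * CT) * 100
Total station capacity = 10 stations * 15 min = 150 min
Efficiency = 105 / 150 * 100 = 70.0%

70.0%


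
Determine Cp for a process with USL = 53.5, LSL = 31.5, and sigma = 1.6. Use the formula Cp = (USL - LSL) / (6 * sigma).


Cp = (53.5 - 31.5) / (6 * 1.6)

2.29


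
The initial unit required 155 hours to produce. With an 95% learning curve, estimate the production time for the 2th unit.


Formula: T_n = T_1 * (learning_rate)^(log2(n)) where learning_rate = rate/100
Doublings = log2(2) = 1
T_n = 155 * 0.95^1
T_n = 155 * 0.95 = 147.3 hours

147.3 hours


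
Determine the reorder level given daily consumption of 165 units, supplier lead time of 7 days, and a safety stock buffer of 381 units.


Formula: ROP = (Daily Demand * Lead Time) + Safety Stock
Demand during lead time = 165 * 7 = 1155 units
ROP = 1155 + 381 = 1536 units

1536 units


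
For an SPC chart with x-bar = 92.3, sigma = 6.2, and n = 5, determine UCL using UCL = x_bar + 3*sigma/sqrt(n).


UCL = 92.3 + 3 * 6.2 / sqrt(5)

100.62


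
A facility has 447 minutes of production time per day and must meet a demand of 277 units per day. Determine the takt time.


Formula: Takt Time = Available Production Time / Customer Demand
Takt = 447 min/day / 277 units/day
Takt = 1.61 min/unit

1.61 min/unit


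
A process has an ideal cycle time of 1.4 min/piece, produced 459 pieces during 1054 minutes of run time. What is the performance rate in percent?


Formula: Performance = (Ideal CT * Total Count) / Run Time * 100
Ideal output time = 1.4 * 459 = 642.6 min
Performance = 642.6 / 1054 * 100 = 61.0%

61.0%


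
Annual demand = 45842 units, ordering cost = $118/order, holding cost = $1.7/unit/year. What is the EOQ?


Formula: EOQ = sqrt(2 * D * S / H)
Numerator: 2 * 45842 * 118 = 10818712
2DS/H = 10818712 / 1.7 = 6363948.2
EOQ = sqrt(6363948.2) = 2522.7 units

2522.7 units


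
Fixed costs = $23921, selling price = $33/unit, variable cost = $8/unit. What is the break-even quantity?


Formula: BEQ = Fixed Costs / (Price - Variable Cost)
Contribution margin = $33 - $8 = $25/unit
BEQ = ceil($23921 / $25/unit) = ceil(956.84) = 957 units

957 units


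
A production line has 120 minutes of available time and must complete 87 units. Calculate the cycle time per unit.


Formula: CT = Available Time / Number of Units
CT = 120 min / 87 units
CT = 1.38 min/unit

1.38 min/unit


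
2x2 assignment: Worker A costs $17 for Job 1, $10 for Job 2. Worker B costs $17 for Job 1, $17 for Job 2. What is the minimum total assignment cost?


Option 1: A->1 + B->2 = $17 + $17 = $34
Option 2: A->2 + B->1 = $10 + $17 = $27
Min cost = min($34, $27) = $27

$27


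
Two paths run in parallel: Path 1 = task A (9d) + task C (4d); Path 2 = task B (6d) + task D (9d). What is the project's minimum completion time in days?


Path 1 = 9 + 4 = 13 days
Path 2 = 6 + 9 = 15 days
Duration = max(13, 15) = 15 days

15 days


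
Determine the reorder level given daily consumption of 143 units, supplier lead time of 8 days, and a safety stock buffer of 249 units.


Formula: ROP = (Daily Demand * Lead Time) + Safety Stock
Demand during lead time = 143 * 8 = 1144 units
ROP = 1144 + 249 = 1393 units

1393 units


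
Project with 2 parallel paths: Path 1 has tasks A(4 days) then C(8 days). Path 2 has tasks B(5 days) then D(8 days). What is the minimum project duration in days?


Path 1 = 4 + 8 = 12 days
Path 2 = 5 + 8 = 13 days
Duration = max(12, 13) = 13 days

13 days


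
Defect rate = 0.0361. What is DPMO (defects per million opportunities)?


DPMO = defect_rate * 1000000 = 0.0361 * 1000000

36100


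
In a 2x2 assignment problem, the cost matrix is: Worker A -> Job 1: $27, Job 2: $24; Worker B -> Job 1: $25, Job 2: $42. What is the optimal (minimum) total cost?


Option 1: A->1 + B->2 = $27 + $42 = $69
Option 2: A->2 + B->1 = $24 + $25 = $49
Min cost = min($69, $49) = $49

$49


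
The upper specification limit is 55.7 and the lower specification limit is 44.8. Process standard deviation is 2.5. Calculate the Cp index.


Cp = (55.7 - 44.8) / (6 * 2.5)

0.73


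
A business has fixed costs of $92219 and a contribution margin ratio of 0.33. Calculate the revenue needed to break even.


Formula: BER = Fixed Costs / Contribution Margin Ratio
BER = $92219 / 0.33
BER = $279451.52 (to the nearest cent)

$279451.52


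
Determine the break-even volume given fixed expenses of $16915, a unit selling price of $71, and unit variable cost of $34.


Formula: BEQ = Fixed Costs / (Price - Variable Cost)
Contribution margin = $71 - $34 = $37/unit
BEQ = ceil($16915 / $37/unit) = ceil(457.16) = 458 units

458 units


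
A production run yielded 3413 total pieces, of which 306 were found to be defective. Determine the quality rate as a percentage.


Formula: Quality Rate = Good Pieces / Total Pieces * 100
Good pieces = 3413 - 306 = 3107
QR = 3107 / 3413 * 100 = 91.0%

91.0%


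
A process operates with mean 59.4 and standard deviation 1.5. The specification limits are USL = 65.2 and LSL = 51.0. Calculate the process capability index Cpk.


Cpu = (65.2 - 59.4) / (3 * 1.5) = 1.29
Cpl = (59.4 - 51.0) / (3 * 1.5) = 1.87
Cpk = min(1.29, 1.87) = 1.29

1.29


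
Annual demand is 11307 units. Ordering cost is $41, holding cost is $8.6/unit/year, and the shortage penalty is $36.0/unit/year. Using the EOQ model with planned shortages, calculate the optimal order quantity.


Formula: EOQ* = sqrt(2DS/H) * sqrt((H+P)/P)
Base EOQ = sqrt(2*11307*41/8.6) = 328.35 units
Correction = sqrt((8.6+36.0)/36.0) = 1.11305
EOQ* = 328.35 * 1.11305 = 365.5 units

365.5 units


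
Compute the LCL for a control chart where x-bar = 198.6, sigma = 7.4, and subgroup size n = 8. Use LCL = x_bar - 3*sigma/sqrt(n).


LCL = 198.6 - 3 * 7.4 / sqrt(8)

190.75


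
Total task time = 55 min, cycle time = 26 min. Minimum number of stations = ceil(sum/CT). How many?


Formula: N_min = ceil(Sum of Task Times / Cycle Time)
N_min = ceil(55 min / 26 min) = ceil(2.1154)
N_min = 3 stations

3


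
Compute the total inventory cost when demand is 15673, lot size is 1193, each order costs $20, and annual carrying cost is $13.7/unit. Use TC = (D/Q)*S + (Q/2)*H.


TC = 15673/1193 * 20 + 1193/2 * 13.7

$8434.80


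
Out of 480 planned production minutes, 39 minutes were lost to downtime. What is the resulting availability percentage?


Formula: Availability = (Planned Time - Downtime) / Planned Time * 100
Uptime = 480 - 39 = 441 min
Availability = 441 / 480 * 100 = 91.9%

91.9%


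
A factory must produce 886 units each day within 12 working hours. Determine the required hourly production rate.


Formula: Production Rate = Daily Demand / Available Hours
Rate = 886 units/day / 12 hours/day
Rate = 73.8 units/hour

73.8 units/hour


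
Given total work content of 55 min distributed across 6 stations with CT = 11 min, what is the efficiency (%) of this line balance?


Formula: Efficiency = Sum of Task Times / (N_stations * CT) * 100
Total station capacity = 6 stations * 11 min = 66 min
Efficiency = 55 / 66 * 100 = 83.3%

83.3%


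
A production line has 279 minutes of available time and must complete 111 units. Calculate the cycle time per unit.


Formula: CT = Available Time / Number of Units
CT = 279 min / 111 units
CT = 2.51 min/unit

2.51 min/unit


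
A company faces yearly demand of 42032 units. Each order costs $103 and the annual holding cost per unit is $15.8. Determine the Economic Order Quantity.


Formula: EOQ = sqrt(2 * D * S / H)
Numerator: 2 * 42032 * 103 = 8658592
2DS/H = 8658592 / 15.8 = 548012.2
EOQ = sqrt(548012.2) = 740.3 units

740.3 units


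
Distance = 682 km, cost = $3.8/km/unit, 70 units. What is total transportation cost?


TC = dist * cost * units = 682 * 3.8 * 70 = $181412.00

$181412.00


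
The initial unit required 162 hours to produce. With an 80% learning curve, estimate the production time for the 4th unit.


Formula: T_n = T_1 * (learning_rate)^(log2(n)) where learning_rate = rate/100
Doublings = log2(4) = 2
T_n = 162 * 0.8^2
T_n = 162 * 0.64 = 103.7 hours

103.7 hours


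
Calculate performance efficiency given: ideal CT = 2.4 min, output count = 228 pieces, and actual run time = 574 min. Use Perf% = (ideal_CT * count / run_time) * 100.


Formula: Performance = (Ideal CT * Total Count) / Run Time * 100
Ideal output time = 2.4 * 228 = 547.2 min
Performance = 547.2 / 574 * 100 = 95.3%

95.3%


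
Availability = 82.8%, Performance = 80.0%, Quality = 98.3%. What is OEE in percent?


Formula: OEE = Availability * Performance * Quality / 10000
A * P = 82.8% * 80.0% / 100 = 66.24%
OEE = 66.24% * 98.3% / 100 = 65.1%

65.1%


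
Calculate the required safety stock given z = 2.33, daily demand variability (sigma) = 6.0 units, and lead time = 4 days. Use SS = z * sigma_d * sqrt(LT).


Formula: SS = z * sigma_d * sqrt(LT)
sqrt(LT) = sqrt(4) = 2.0
SS = 2.33 * 6.0 * 2.0
SS = 28.0 units

28.0 units


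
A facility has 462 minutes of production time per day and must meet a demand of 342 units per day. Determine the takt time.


Formula: Takt Time = Available Production Time / Customer Demand
Takt = 462 min/day / 342 units/day
Takt = 1.35 min/unit

1.35 min/unit


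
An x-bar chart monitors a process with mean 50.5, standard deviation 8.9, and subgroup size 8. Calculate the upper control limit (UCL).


UCL = 50.5 + 3 * 8.9 / sqrt(8)

59.94


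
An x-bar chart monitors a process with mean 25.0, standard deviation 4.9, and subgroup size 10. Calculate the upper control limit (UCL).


UCL = 25.0 + 3 * 4.9 / sqrt(10)

29.65


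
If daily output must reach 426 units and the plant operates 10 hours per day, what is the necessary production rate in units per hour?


Formula: Production Rate = Daily Demand / Available Hours
Rate = 426 units/day / 10 hours/day
Rate = 42.6 units/hour

42.6 units/hour


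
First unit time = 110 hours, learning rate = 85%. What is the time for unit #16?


Formula: T_n = T_1 * (learning_rate)^(log2(n)) where learning_rate = rate/100
Doublings = log2(16) = 4
T_n = 110 * 0.85^4
T_n = 110 * 0.522 = 57.4 hours

57.4 hours


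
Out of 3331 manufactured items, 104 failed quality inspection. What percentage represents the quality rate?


Formula: Quality Rate = Good Pieces / Total Pieces * 100
Good pieces = 3331 - 104 = 3227
QR = 3227 / 3331 * 100 = 96.9%

96.9%


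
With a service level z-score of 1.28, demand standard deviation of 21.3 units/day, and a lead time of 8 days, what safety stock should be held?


Formula: SS = z * sigma_d * sqrt(LT)
sqrt(LT) = sqrt(8) = 2.8284
SS = 1.28 * 21.3 * 2.8284
SS = 77.1 units

77.1 units


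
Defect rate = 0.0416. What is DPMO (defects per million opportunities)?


DPMO = defect_rate * 1000000 = 0.0416 * 1000000

41600


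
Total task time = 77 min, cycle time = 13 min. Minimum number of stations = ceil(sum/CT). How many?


Formula: N_min = ceil(Sum of Task Times / Cycle Time)
N_min = ceil(77 min / 13 min) = ceil(5.9231)
N_min = 6 stations

6


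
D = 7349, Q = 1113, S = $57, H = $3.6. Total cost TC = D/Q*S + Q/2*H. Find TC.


TC = 7349/1113 * 57 + 1113/2 * 3.6

$2379.76
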